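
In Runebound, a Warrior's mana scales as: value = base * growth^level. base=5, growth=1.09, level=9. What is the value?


value = base * growth^level
= 5 * 1.09^9
= 5 * 2.171893
= 10.86

10.86 mana


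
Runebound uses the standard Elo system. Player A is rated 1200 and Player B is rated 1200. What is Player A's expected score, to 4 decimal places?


Elo expected score: Ea = 1/(1 + 10^((Rb-Ra)/400))
Rb - Ra = 1200 - 1200 = 0
(Rb-Ra)/400 = 0/400 = 0.0
10^0.0 = 1.0
Ea = 1/(1 + 1.0) = 1/2.0 = 0.5000

0.5000


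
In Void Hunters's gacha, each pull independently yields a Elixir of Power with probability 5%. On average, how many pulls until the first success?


Expected pulls for a geometric distribution = 1/p = 100 / rate%
= 100 / 5
= 20.0

20.0 pulls


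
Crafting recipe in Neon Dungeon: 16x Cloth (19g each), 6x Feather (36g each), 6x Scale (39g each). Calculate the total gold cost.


Cost breakdown:
  Cloth: 16 * 19 = 304
  Feather: 6 * 36 = 216
  Scale: 6 * 39 = 234
Total = 304 + 216 + 234 = 754

754 gold


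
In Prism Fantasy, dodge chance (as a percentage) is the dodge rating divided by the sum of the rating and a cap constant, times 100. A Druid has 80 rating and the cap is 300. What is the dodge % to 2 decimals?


dodge% = 80 / (80 + 300) * 100
= 80 / 380 * 100
= 0.210526 * 100
= 21.05%

21.05%


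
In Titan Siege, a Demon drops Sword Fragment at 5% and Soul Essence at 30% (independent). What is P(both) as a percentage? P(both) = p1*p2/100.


For independent events, P(both) = P(A) * P(B)
= 5% * 30%
= 150 / 100 %
= 1.5%

1.5%


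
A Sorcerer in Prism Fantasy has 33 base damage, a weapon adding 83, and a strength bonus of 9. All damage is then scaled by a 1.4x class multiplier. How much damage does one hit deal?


Sum base + weapon + str = 33 + 83 + 9 = 125
Multiply by 1.4:
125 * 1.4 = 175.0

175.0 damage


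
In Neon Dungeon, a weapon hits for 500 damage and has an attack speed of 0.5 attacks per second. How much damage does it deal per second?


DPS = damage * attack_speed
= 500 * 0.5
= 250.0

250.0 DPS


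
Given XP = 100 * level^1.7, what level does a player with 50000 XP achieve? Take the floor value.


XP = 100 * level^1.7, so level = (XP / 100)^(1/1.7)
= (50000 / 100)^(1/1.7)
= 500.0^0.5882
= 38.6927
Floor: level = 38

level 38


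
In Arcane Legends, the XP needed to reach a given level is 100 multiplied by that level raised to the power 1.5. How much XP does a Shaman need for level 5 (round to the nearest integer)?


XP = 100 * level^1.5
Substitute level = 5:
XP = 100 * 5^1.5
= 100 * 11.1803
= 1118

1118 XP


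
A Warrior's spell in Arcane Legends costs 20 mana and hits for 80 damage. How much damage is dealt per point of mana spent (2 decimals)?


Efficiency = damage / mana
= 80 / 20
= 4.00

4.00 dmg/mana


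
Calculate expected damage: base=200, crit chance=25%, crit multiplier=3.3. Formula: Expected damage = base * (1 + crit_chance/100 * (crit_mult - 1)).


E[dmg] = base * (1 + crit_chance * (crit_mult - 1))
cc as decimal = 25/100 = 0.25
cm - 1 = 3.3 - 1 = 2.3
Bonus factor = 0.25 * 2.3 = 0.575
Total multiplier = 1 + 0.575 = 1.575
Expected damage = 200 * 1.575 = 315.00

315.00 damage


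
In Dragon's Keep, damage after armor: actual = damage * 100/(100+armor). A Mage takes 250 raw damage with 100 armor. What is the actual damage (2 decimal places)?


actual = 250 * 100 / (100 + 100)
= 250 * 100 / 200
= 25000 / 200
= 125.00

125.00 damage


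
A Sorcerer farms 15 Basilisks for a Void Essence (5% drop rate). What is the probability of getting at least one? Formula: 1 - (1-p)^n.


P(at least one) = 1 - P(none) = 1 - (1-p)^n
p = 5/100 = 0.05
1 - p = 0.95
(1 - p)^15 = 0.95^15 = 0.463291
P(at least one) = 1 - 0.463291 = 0.5367

0.5367


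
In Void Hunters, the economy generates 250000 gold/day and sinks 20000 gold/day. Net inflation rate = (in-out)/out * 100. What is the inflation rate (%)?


Net gold = 250000 - 20000 = 230000
Inflation rate = net / sunk * 100 = 230000 / 20000 * 100
= 11.5 * 100
= 1150.00%

1150.00%


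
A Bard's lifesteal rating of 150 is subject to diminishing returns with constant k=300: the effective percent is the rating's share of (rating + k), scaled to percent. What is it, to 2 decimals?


effective% = rating / (rating + k) * 100
= 150 / (150 + 300) * 100
= 150 / 450 * 100
= 0.333333 * 100
= 33.33%

33.33%


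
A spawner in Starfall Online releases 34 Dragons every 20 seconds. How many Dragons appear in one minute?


Spawns per minute = count * (60 / interval)
= 34 * (60 / 20)
= 34 * 3.0
= 102.0

102.0 per minute


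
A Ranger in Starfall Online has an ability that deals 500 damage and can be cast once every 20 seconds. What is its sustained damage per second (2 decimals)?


DPS = damage / cooldown
= 500 / 20
= 25.00

25.00 DPS


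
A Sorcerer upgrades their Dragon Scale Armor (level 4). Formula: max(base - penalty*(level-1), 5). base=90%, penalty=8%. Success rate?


raw_rate = 90 - 8 * (4 - 1)
= 90 - 8 * 3
= 90 - 24
= 66
Apply floor: max(66, 5) = 66%

66%


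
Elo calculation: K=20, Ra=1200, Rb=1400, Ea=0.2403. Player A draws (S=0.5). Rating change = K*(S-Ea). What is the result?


Elo update: delta = K * (S - Ea), where S = 0.5 (draws)
S - Ea = 0.5 - 0.2403 = 0.2597
Rating change = 20 * 0.2597
= 5.19

5.19 rating points


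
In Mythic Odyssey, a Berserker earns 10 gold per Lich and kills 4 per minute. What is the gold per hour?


Gold per minute = 10 * 4 = 40
Gold per hour = 40 * 60 = 2400

2400 gold/hour


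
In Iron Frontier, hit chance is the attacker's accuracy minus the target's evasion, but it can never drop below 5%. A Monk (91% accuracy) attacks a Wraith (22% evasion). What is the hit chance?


accuracy - evasion = 91 - 22 = 69
Apply floor: max(69, 5) = 69
Hit chance = 69%

69%


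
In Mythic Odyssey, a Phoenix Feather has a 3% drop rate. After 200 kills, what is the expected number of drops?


Expected drops = kills * (drop_rate / 100)
= 200 * (3 / 100)
= 200 * 0.03
= 6.0

6.0 drops


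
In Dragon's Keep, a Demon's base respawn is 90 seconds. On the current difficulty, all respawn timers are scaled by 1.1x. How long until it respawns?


Respawn time = base * multiplier
= 90 * 1.1
= 99.0 seconds

99.0 seconds


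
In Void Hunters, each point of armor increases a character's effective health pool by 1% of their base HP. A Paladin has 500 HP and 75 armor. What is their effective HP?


EHP = 500 * (1 + 75/100)
= 500 * (1 + 0.75)
= 500 * 1.75
= 875.0

875.0 EHP


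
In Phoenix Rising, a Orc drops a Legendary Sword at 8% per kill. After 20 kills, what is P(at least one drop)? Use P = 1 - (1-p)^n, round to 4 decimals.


P(at least one) = 1 - P(none) = 1 - (1-p)^n
p = 8/100 = 0.08
1 - p = 0.92
(1 - p)^20 = 0.92^20 = 0.188693
P(at least one) = 1 - 0.188693 = 0.8113

0.8113


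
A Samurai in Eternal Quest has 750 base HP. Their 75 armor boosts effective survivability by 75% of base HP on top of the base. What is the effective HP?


EHP = 750 * (1 + 75/100)
= 750 * (1 + 0.75)
= 750 * 1.75
= 1312.5

1312.5 EHP


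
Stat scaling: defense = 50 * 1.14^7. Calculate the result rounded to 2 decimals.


value = base * growth^level
= 50 * 1.14^7
= 50 * 2.502269
= 125.11

125.11 defense


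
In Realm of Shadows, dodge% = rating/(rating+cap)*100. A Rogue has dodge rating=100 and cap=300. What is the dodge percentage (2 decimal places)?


dodge% = 100 / (100 + 300) * 100
= 100 / 400 * 100
= 0.25 * 100
= 25.00%

25.00%


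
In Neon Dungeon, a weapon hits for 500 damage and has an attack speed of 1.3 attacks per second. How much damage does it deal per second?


DPS = damage * attack_speed
= 500 * 1.3
= 650.0

650.0 DPS


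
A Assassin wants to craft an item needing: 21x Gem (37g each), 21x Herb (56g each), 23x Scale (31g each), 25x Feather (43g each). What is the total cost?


Cost breakdown:
  Gem: 21 * 37 = 777
  Herb: 21 * 56 = 1176
  Scale: 23 * 31 = 713
  Feather: 25 * 43 = 1075
Total = 777 + 1176 + 713 + 1075 = 3741

3741 gold


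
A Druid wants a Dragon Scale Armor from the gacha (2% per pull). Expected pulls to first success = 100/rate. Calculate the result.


Expected pulls for a geometric distribution = 1/p = 100 / rate%
= 100 / 2
= 50.0

50.0 pulls


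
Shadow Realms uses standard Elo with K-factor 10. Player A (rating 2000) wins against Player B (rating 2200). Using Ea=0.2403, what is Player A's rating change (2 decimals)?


Elo update: delta = K * (S - Ea), where S = 1 (wins)
S - Ea = 1 - 0.2403 = 0.7597
Rating change = 10 * 0.7597
= 7.60

7.60 rating points


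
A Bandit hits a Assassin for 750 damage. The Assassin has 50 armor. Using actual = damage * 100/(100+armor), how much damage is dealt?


actual = 750 * 100 / (100 + 50)
= 750 * 100 / 150
= 75000 / 150
= 500.00

500.00 damage


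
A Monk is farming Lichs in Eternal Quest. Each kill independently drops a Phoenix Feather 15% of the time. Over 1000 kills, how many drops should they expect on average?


Expected drops = kills * (drop_rate / 100)
= 1000 * (15 / 100)
= 1000 * 0.15
= 150.0

150.0 drops


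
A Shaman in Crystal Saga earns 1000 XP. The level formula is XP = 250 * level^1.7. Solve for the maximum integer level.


XP = 250 * level^1.7, so level = (XP / 250)^(1/1.7)
= (1000 / 250)^(1/1.7)
= 4.0^0.5882
= 2.2602
Floor: level = 2

level 2


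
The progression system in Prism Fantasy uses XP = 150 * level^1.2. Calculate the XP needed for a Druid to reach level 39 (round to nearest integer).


XP = 150 * level^1.2
Substitute level = 39:
XP = 150 * 39^1.2
= 150 * 81.1479
= 12172

12172 XP


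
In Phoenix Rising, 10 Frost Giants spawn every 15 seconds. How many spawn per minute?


Spawns per minute = count * (60 / interval)
= 10 * (60 / 15)
= 10 * 4.0
= 40.0

40.0 per minute


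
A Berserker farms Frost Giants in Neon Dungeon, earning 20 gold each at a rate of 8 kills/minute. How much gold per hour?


Gold per minute = 20 * 8 = 160
Gold per hour = 160 * 60 = 9600

9600 gold/hour


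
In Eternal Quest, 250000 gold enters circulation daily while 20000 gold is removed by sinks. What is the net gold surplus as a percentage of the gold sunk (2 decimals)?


Net gold = 250000 - 20000 = 230000
Inflation rate = net / sunk * 100 = 230000 / 20000 * 100
= 11.5 * 100
= 1150.00%

1150.00%


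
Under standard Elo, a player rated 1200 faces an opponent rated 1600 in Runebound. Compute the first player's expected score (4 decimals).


Elo expected score: Ea = 1/(1 + 10^((Rb-Ra)/400))
Rb - Ra = 1600 - 1200 = 400
(Rb-Ra)/400 = 400/400 = 1.0
10^1.0 = 10.0
Ea = 1/(1 + 10.0) = 1/11.0 = 0.0909

0.0909


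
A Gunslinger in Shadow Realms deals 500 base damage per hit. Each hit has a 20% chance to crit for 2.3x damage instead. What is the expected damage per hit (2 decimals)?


E[dmg] = base * (1 + crit_chance * (crit_mult - 1))
cc as decimal = 20/100 = 0.2
cm - 1 = 2.3 - 1 = 1.3
Bonus factor = 0.2 * 1.3 = 0.26
Total multiplier = 1 + 0.26 = 1.26
Expected damage = 500 * 1.26 = 630.00

630.00 damage


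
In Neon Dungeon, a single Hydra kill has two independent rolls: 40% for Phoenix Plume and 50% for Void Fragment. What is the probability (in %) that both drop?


For independent events, P(both) = P(A) * P(B)
= 40% * 50%
= 2000 / 100 %
= 20.0%

20.0%


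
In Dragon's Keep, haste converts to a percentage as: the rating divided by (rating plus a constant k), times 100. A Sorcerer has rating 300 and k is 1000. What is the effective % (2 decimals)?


effective% = rating / (rating + k) * 100
= 300 / (300 + 1000) * 100
= 300 / 1300 * 100
= 0.230769 * 100
= 23.08%

23.08%


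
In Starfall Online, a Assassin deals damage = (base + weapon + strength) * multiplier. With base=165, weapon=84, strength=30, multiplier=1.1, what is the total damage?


Sum base + weapon + str = 165 + 84 + 30 = 279
Multiply by 1.1:
279 * 1.1 = 306.9

306.9 damage


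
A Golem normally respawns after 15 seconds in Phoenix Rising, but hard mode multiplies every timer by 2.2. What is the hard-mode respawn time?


Respawn time = base * multiplier
= 15 * 2.2
= 33.0 seconds

33.0 seconds


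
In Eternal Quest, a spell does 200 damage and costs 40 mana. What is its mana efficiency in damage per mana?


Efficiency = damage / mana
= 200 / 40
= 5.00

5.00 dmg/mana


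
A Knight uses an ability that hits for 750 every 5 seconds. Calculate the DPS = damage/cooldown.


DPS = damage / cooldown
= 750 / 5
= 150.00

150.00 DPS


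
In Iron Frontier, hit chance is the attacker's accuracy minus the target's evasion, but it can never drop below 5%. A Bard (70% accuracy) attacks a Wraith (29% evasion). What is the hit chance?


accuracy - evasion = 70 - 29 = 41
Apply floor: max(41, 5) = 41
Hit chance = 41%

41%


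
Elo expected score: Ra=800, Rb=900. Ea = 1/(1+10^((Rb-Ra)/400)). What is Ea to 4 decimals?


Elo expected score: Ea = 1/(1 + 10^((Rb-Ra)/400))
Rb - Ra = 900 - 800 = 100
(Rb-Ra)/400 = 100/400 = 0.25
10^0.25 = 1.778279
Ea = 1/(1 + 1.778279) = 1/2.778279 = 0.3599

0.3599


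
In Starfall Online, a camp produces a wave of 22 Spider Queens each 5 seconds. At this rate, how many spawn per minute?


Spawns per minute = count * (60 / interval)
= 22 * (60 / 5)
= 22 * 12.0
= 264.0

264.0 per minute


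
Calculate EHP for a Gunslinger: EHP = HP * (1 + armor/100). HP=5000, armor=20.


EHP = 5000 * (1 + 20/100)
= 5000 * (1 + 0.2)
= 5000 * 1.2
= 6000.0

6000.0 EHP


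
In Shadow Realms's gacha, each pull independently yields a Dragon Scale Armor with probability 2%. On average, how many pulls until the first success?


Expected pulls for a geometric distribution = 1/p = 100 / rate%
= 100 / 2
= 50.0

50.0 pulls


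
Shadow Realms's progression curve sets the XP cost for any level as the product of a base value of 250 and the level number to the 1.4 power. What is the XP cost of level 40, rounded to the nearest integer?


XP = 250 * level^1.4
Substitute level = 40:
XP = 250 * 40^1.4
= 250 * 174.9379
= 43734

43734 XP


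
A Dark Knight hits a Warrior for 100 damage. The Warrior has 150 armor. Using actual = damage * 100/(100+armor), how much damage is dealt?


actual = 100 * 100 / (100 + 150)
= 100 * 100 / 250
= 10000 / 250
= 40.00

40.00 damage


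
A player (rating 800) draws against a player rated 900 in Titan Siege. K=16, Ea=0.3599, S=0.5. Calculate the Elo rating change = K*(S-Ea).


Elo update: delta = K * (S - Ea), where S = 0.5 (draws)
S - Ea = 0.5 - 0.3599 = 0.1401
Rating change = 16 * 0.1401
= 2.24

2.24 rating points


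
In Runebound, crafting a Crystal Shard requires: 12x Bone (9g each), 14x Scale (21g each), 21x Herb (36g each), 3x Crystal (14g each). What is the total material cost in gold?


Cost breakdown:
  Bone: 12 * 9 = 108
  Scale: 14 * 21 = 294
  Herb: 21 * 36 = 756
  Crystal: 3 * 14 = 42
Total = 108 + 294 + 756 + 42 = 1200

1200 gold


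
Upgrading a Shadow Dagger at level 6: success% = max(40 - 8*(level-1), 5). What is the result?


raw_rate = 40 - 8 * (6 - 1)
= 40 - 8 * 5
= 40 - 40
= 0
Apply floor: max(0, 5) = 5%

5%


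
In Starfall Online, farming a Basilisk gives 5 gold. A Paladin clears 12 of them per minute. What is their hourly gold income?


Gold per minute = 5 * 12 = 60
Gold per hour = 60 * 60 = 3600

3600 gold/hour


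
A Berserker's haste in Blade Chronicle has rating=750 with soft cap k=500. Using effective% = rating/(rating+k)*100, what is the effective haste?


effective% = rating / (rating + k) * 100
= 750 / (750 + 500) * 100
= 750 / 1250 * 100
= 0.6 * 100
= 60.00%

60.00%


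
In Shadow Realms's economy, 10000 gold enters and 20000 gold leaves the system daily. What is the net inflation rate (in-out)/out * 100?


Net gold = 10000 - 20000 = -10000
Inflation rate = net / sunk * 100 = -10000 / 20000 * 100
= -0.5 * 100
= -50.00%

-50.00%


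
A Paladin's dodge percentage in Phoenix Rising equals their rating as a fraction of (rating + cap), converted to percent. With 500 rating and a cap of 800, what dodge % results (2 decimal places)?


dodge% = 500 / (500 + 800) * 100
= 500 / 1300 * 100
= 0.384615 * 100
= 38.46%

38.46%


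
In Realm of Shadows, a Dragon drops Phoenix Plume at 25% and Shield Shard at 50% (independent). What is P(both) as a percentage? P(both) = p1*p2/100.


For independent events, P(both) = P(A) * P(B)
= 25% * 50%
= 1250 / 100 %
= 12.5%

12.5%


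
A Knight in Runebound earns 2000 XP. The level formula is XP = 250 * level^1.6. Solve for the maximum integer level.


XP = 250 * level^1.6, so level = (XP / 250)^(1/1.6)
= (2000 / 250)^(1/1.6)
= 8.0^0.625
= 3.668
Floor: level = 3

level 3


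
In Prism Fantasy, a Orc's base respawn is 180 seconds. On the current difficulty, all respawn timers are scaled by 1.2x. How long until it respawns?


Respawn time = base * multiplier
= 180 * 1.2
= 216.0 seconds

216.0 seconds


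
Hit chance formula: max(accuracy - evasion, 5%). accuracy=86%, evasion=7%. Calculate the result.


accuracy - evasion = 86 - 7 = 79
Apply floor: max(79, 5) = 79
Hit chance = 79%

79%


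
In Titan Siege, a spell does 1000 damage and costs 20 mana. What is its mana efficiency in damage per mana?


Efficiency = damage / mana
= 1000 / 20
= 50.00

50.00 dmg/mana


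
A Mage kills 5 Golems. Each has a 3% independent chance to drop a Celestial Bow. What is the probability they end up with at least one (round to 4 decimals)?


P(at least one) = 1 - P(none) = 1 - (1-p)^n
p = 3/100 = 0.03
1 - p = 0.97
(1 - p)^5 = 0.97^5 = 0.858734
P(at least one) = 1 - 0.858734 = 0.1413

0.1413


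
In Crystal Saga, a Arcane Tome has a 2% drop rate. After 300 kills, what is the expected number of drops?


Expected drops = kills * (drop_rate / 100)
= 300 * (2 / 100)
= 300 * 0.02
= 6.0

6.0 drops


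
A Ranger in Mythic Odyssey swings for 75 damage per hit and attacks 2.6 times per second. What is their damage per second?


DPS = damage * attack_speed
= 75 * 2.6
= 195.0

195.0 DPS


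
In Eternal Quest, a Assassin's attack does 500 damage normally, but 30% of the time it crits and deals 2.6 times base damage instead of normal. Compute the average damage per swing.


E[dmg] = base * (1 + crit_chance * (crit_mult - 1))
cc as decimal = 30/100 = 0.3
cm - 1 = 2.6 - 1 = 1.6
Bonus factor = 0.3 * 1.6 = 0.48
Total multiplier = 1 + 0.48 = 1.48
Expected damage = 500 * 1.48 = 740.00

740.00 damage


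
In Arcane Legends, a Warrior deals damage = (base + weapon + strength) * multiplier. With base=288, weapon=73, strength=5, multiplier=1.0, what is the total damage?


Sum base + weapon + str = 288 + 73 + 5 = 366
Multiply by 1.0:
366 * 1.0 = 366.0

366.0 damage


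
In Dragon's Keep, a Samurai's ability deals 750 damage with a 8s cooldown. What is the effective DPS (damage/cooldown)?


DPS = damage / cooldown
= 750 / 8
= 93.75

93.75 DPS


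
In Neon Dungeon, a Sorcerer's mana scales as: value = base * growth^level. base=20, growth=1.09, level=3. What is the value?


value = base * growth^level
= 20 * 1.09^3
= 20 * 1.295029
= 25.90

25.90 mana


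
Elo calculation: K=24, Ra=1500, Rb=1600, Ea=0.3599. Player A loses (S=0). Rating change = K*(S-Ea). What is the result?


Elo update: delta = K * (S - Ea), where S = 0 (loses)
S - Ea = 0 - 0.3599 = -0.3599
Rating change = 24 * -0.3599
= -8.64

-8.64 rating points


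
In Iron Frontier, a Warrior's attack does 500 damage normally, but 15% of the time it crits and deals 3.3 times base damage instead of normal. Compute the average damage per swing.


E[dmg] = base * (1 + crit_chance * (crit_mult - 1))
cc as decimal = 15/100 = 0.15
cm - 1 = 3.3 - 1 = 2.3
Bonus factor = 0.15 * 2.3 = 0.345
Total multiplier = 1 + 0.345 = 1.345
Expected damage = 500 * 1.345 = 672.50

672.50 damage


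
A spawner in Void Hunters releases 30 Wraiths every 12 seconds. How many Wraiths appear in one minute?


Spawns per minute = count * (60 / interval)
= 30 * (60 / 12)
= 30 * 5.0
= 150.0

150.0 per minute


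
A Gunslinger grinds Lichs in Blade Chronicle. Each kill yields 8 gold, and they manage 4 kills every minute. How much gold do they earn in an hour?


Gold per minute = 8 * 4 = 32
Gold per hour = 32 * 60 = 1920

1920 gold/hour


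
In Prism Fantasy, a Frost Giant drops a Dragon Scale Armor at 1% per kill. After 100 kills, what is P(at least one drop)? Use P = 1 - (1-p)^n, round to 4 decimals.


P(at least one) = 1 - P(none) = 1 - (1-p)^n
p = 1/100 = 0.01
1 - p = 0.99
(1 - p)^100 = 0.99^100 = 0.366032
P(at least one) = 1 - 0.366032 = 0.6340

0.6340


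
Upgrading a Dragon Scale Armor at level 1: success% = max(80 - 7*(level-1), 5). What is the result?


raw_rate = 80 - 7 * (1 - 1)
= 80 - 7 * 0
= 80 - 0
= 80
Apply floor: max(80, 5) = 80%

80%


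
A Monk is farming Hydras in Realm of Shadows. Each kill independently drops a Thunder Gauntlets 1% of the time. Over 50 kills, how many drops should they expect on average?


Expected drops = kills * (drop_rate / 100)
= 50 * (1 / 100)
= 50 * 0.01
= 0.5

0.5 drops


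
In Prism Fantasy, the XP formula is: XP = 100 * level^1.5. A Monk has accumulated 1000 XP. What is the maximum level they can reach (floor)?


XP = 100 * level^1.5, so level = (XP / 100)^(1/1.5)
= (1000 / 100)^(1/1.5)
= 10.0^0.6667
= 4.6416
Floor: level = 4

level 4


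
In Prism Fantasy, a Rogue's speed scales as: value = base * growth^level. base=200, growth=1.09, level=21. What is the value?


value = base * growth^level
= 200 * 1.09^21
= 200 * 6.108808
= 1221.76

1221.76 speed


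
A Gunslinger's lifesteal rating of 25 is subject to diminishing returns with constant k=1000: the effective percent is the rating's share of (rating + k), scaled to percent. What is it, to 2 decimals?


effective% = rating / (rating + k) * 100
= 25 / (25 + 1000) * 100
= 25 / 1025 * 100
= 0.02439 * 100
= 2.44%

2.44%


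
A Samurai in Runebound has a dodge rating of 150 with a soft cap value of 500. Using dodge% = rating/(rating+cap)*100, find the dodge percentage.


dodge% = 150 / (150 + 500) * 100
= 150 / 650 * 100
= 0.230769 * 100
= 23.08%

23.08%


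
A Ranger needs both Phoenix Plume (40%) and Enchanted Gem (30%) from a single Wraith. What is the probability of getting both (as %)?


For independent events, P(both) = P(A) * P(B)
= 40% * 30%
= 1200 / 100 %
= 12.0%

12.0%


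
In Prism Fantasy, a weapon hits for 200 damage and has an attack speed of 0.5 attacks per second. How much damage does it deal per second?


DPS = damage * attack_speed
= 200 * 0.5
= 100.0

100.0 DPS


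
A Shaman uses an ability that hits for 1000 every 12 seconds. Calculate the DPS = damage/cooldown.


DPS = damage / cooldown
= 1000 / 12
= 83.33

83.33 DPS


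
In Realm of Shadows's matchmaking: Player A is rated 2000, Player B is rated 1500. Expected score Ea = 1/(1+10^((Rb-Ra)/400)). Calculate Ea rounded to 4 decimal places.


Elo expected score: Ea = 1/(1 + 10^((Rb-Ra)/400))
Rb - Ra = 1500 - 2000 = -500
(Rb-Ra)/400 = -500/400 = -1.25
10^-1.25 = 0.056234
Ea = 1/(1 + 0.056234) = 1/1.056234 = 0.9468

0.9468


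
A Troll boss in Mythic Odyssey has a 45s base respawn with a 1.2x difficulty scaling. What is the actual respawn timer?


Respawn time = base * multiplier
= 45 * 1.2
= 54.0 seconds

54.0 seconds


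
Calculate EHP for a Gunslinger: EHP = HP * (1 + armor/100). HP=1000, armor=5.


EHP = 1000 * (1 + 5/100)
= 1000 * (1 + 0.05)
= 1000 * 1.05
= 1050.0

1050.0 EHP


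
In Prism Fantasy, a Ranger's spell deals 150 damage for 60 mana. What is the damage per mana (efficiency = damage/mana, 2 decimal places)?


Efficiency = damage / mana
= 150 / 60
= 2.50

2.50 dmg/mana


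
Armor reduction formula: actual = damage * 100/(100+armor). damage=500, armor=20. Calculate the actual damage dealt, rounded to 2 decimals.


actual = 500 * 100 / (100 + 20)
= 500 * 100 / 120
= 50000 / 120
= 416.67

416.67 damage


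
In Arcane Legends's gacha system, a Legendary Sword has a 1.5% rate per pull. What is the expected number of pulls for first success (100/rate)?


Expected pulls for a geometric distribution = 1/p = 100 / rate%
= 100 / 1.5
= 66.67

66.67 pulls


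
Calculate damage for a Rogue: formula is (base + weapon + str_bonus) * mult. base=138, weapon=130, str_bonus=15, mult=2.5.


Sum base + weapon + str = 138 + 130 + 15 = 283
Multiply by 2.5:
283 * 2.5 = 707.5

707.5 damage


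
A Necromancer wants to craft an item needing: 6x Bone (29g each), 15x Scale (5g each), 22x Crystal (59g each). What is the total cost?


Cost breakdown:
  Bone: 6 * 29 = 174
  Scale: 15 * 5 = 75
  Crystal: 22 * 59 = 1298
Total = 174 + 75 + 1298 = 1547

1547 gold


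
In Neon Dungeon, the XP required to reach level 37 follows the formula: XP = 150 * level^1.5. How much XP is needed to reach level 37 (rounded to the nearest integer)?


XP = 150 * level^1.5
Substitute level = 37:
XP = 150 * 37^1.5
= 150 * 225.0622
= 33759

33759 XP


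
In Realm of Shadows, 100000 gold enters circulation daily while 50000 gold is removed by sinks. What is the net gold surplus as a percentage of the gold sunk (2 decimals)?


Net gold = 100000 - 50000 = 50000
Inflation rate = net / sunk * 100 = 50000 / 50000 * 100
= 1.0 * 100
= 100.00%

100.00%


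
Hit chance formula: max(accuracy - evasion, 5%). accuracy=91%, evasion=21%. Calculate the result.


accuracy - evasion = 91 - 21 = 70
Apply floor: max(70, 5) = 70
Hit chance = 70%

70%


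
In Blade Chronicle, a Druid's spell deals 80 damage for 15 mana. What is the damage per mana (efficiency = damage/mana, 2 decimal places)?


Efficiency = damage / mana
= 80 / 15
= 5.33

5.33 dmg/mana


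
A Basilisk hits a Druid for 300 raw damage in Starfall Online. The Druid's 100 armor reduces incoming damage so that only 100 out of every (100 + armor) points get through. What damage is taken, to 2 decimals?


actual = 300 * 100 / (100 + 100)
= 300 * 100 / 200
= 30000 / 200
= 150.00

150.00 damage


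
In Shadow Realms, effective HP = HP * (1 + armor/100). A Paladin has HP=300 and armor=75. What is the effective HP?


EHP = 300 * (1 + 75/100)
= 300 * (1 + 0.75)
= 300 * 1.75
= 525.0

525.0 EHP


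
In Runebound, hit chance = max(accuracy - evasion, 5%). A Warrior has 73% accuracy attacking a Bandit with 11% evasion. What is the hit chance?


accuracy - evasion = 73 - 11 = 62
Apply floor: max(62, 5) = 62
Hit chance = 62%

62%


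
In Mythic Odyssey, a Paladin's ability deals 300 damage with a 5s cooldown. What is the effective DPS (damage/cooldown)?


DPS = damage / cooldown
= 300 / 5
= 60.00

60.00 DPS


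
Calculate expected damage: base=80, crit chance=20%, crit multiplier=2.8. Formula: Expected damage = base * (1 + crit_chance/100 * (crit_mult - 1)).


E[dmg] = base * (1 + crit_chance * (crit_mult - 1))
cc as decimal = 20/100 = 0.2
cm - 1 = 2.8 - 1 = 1.8
Bonus factor = 0.2 * 1.8 = 0.36
Total multiplier = 1 + 0.36 = 1.36
Expected damage = 80 * 1.36 = 108.80

108.80 damage


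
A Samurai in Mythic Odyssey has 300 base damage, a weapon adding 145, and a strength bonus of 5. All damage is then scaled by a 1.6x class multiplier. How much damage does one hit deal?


Sum base + weapon + str = 300 + 145 + 5 = 450
Multiply by 1.6:
450 * 1.6 = 720.0

720.0 damage


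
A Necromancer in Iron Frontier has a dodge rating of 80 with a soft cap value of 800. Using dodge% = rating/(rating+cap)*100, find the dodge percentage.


dodge% = 80 / (80 + 800) * 100
= 80 / 880 * 100
= 0.090909 * 100
= 9.09%

9.09%


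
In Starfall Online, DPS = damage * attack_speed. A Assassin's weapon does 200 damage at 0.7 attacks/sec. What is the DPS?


DPS = damage * attack_speed
= 200 * 0.7
= 140.0

140.0 DPS


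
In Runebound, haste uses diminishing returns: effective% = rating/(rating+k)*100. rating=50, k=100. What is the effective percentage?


effective% = rating / (rating + k) * 100
= 50 / (50 + 100) * 100
= 50 / 150 * 100
= 0.333333 * 100
= 33.33%

33.33%


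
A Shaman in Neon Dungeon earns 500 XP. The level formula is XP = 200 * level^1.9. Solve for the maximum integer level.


XP = 200 * level^1.9, so level = (XP / 200)^(1/1.9)
= (500 / 200)^(1/1.9)
= 2.5^0.5263
= 1.6197
Floor: level = 1

level 1


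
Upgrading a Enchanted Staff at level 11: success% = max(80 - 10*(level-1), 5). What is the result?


raw_rate = 80 - 10 * (11 - 1)
= 80 - 10 * 10
= 80 - 100
= -20
Apply floor: max(-20, 5) = 5%

5%


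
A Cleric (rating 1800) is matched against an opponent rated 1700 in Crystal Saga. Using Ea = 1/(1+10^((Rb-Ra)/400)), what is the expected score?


Elo expected score: Ea = 1/(1 + 10^((Rb-Ra)/400))
Rb - Ra = 1700 - 1800 = -100
(Rb-Ra)/400 = -100/400 = -0.25
10^-0.25 = 0.562341
Ea = 1/(1 + 0.562341) = 1/1.562341 = 0.6401

0.6401


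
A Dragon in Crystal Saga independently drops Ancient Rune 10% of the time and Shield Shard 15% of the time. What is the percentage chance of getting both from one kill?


For independent events, P(both) = P(A) * P(B)
= 10% * 15%
= 150 / 100 %
= 1.5%

1.5%


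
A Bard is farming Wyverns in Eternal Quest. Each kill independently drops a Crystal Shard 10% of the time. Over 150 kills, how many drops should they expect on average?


Expected drops = kills * (drop_rate / 100)
= 150 * (10 / 100)
= 150 * 0.1
= 15.0

15.0 drops


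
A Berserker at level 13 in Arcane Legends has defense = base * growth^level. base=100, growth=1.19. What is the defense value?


value = base * growth^level
= 100 * 1.19^13
= 100 * 9.596448
= 959.64

959.64 defense


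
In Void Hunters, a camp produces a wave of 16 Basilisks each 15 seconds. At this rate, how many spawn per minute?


Spawns per minute = count * (60 / interval)
= 16 * (60 / 15)
= 16 * 4.0
= 64.0

64.0 per minute


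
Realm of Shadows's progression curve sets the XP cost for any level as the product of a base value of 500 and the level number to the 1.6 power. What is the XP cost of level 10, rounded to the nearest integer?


XP = 500 * level^1.6
Substitute level = 10:
XP = 500 * 10^1.6
= 500 * 39.8107
= 19905

19905 XP


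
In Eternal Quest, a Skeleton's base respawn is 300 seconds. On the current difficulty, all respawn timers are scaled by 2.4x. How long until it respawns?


Respawn time = base * multiplier
= 300 * 2.4
= 720.0 seconds

720.0 seconds


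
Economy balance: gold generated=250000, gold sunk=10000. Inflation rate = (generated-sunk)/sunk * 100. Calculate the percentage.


Net gold = 250000 - 10000 = 240000
Inflation rate = net / sunk * 100 = 240000 / 10000 * 100
= 24.0 * 100
= 2400.00%

2400.00%


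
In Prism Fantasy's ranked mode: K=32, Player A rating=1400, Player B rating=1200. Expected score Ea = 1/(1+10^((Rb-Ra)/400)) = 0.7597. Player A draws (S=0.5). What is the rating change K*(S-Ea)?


Elo update: delta = K * (S - Ea), where S = 0.5 (draws)
S - Ea = 0.5 - 0.7597 = -0.2597
Rating change = 32 * -0.2597
= -8.31

-8.31 rating points


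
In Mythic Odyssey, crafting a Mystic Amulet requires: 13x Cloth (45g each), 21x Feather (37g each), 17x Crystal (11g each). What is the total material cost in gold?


Cost breakdown:
  Cloth: 13 * 45 = 585
  Feather: 21 * 37 = 777
  Crystal: 17 * 11 = 187
Total = 585 + 777 + 187 = 1549

1549 gold


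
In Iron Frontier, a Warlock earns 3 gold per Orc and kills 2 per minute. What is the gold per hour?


Gold per minute = 3 * 2 = 6
Gold per hour = 6 * 60 = 360

360 gold/hour


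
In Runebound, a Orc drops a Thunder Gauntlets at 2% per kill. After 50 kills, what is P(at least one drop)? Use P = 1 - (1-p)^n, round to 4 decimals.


P(at least one) = 1 - P(none) = 1 - (1-p)^n
p = 2/100 = 0.02
1 - p = 0.98
(1 - p)^50 = 0.98^50 = 0.364170
P(at least one) = 1 - 0.364170 = 0.6358

0.6358


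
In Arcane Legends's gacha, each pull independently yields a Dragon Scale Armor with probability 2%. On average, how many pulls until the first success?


Expected pulls for a geometric distribution = 1/p = 100 / rate%
= 100 / 2
= 50.0

50.0 pulls


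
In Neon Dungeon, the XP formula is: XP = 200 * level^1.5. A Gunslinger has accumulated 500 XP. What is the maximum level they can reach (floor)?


XP = 200 * level^1.5, so level = (XP / 200)^(1/1.5)
= (500 / 200)^(1/1.5)
= 2.5^0.6667
= 1.842
Floor: level = 1

level 1


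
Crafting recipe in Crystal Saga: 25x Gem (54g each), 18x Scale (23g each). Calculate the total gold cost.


Cost breakdown:
  Gem: 25 * 54 = 1350
  Scale: 18 * 23 = 414
Total = 1350 + 414 = 1764

1764 gold


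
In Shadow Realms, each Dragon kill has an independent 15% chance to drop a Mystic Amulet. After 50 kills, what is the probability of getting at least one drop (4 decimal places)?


P(at least one) = 1 - P(none) = 1 - (1-p)^n
p = 15/100 = 0.15
1 - p = 0.85
(1 - p)^50 = 0.85^50 = 0.000296
P(at least one) = 1 - 0.000296 = 0.9997

0.9997


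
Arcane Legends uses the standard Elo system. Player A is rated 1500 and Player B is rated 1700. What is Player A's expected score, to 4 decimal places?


Elo expected score: Ea = 1/(1 + 10^((Rb-Ra)/400))
Rb - Ra = 1700 - 1500 = 200
(Rb-Ra)/400 = 200/400 = 0.5
10^0.5 = 3.162278
Ea = 1/(1 + 3.162278) = 1/4.162278 = 0.2403

0.2403


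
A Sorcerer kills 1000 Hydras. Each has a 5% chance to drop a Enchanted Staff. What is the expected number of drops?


Expected drops = kills * (drop_rate / 100)
= 1000 * (5 / 100)
= 1000 * 0.05
= 50.0

50.0 drops


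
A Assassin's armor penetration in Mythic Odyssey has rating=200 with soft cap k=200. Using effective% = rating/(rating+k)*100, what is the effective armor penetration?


effective% = rating / (rating + k) * 100
= 200 / (200 + 200) * 100
= 200 / 400 * 100
= 0.5 * 100
= 50.00%

50.00%


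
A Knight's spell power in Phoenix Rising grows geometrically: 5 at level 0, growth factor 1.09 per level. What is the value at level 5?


value = base * growth^level
= 5 * 1.09^5
= 5 * 1.538624
= 7.69

7.69 spell power


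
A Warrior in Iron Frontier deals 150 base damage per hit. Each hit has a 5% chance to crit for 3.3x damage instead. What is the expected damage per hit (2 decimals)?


E[dmg] = base * (1 + crit_chance * (crit_mult - 1))
cc as decimal = 5/100 = 0.05
cm - 1 = 3.3 - 1 = 2.3
Bonus factor = 0.05 * 2.3 = 0.115
Total multiplier = 1 + 0.115 = 1.115
Expected damage = 150 * 1.115 = 167.25

167.25 damage


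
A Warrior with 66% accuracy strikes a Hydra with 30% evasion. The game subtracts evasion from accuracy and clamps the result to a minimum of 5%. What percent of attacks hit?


accuracy - evasion = 66 - 30 = 36
Apply floor: max(36, 5) = 36
Hit chance = 36%

36%


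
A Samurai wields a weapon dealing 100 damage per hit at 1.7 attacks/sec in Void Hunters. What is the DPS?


DPS = damage * attack_speed
= 100 * 1.7
= 170.0

170.0 DPS


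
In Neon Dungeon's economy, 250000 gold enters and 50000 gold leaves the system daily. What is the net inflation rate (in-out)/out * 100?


Net gold = 250000 - 50000 = 200000
Inflation rate = net / sunk * 100 = 200000 / 50000 * 100
= 4.0 * 100
= 400.00%

400.00%


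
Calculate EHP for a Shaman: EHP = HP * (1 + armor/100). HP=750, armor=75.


EHP = 750 * (1 + 75/100)
= 750 * (1 + 0.75)
= 750 * 1.75
= 1312.5

1312.5 EHP


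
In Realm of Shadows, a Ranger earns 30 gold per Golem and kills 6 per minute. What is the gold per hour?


Gold per minute = 30 * 6 = 180
Gold per hour = 180 * 60 = 10800

10800 gold/hour


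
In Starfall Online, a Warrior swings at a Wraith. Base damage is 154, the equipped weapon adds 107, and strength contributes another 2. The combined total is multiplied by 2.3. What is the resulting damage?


Sum base + weapon + str = 154 + 107 + 2 = 263
Multiply by 2.3:
263 * 2.3 = 604.9

604.9 damage


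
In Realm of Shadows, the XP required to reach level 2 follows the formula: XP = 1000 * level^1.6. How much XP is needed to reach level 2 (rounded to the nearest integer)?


XP = 1000 * level^1.6
Substitute level = 2:
XP = 1000 * 2^1.6
= 1000 * 3.0314
= 3031

3031 XP


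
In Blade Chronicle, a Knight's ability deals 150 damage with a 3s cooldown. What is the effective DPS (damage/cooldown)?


DPS = damage / cooldown
= 150 / 3
= 50.00

50.00 DPS


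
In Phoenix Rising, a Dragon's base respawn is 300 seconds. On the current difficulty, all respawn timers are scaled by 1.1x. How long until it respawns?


Respawn time = base * multiplier
= 300 * 1.1
= 330.0 seconds

330.0 seconds


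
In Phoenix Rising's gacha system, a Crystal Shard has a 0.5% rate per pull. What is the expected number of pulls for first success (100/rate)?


Expected pulls for a geometric distribution = 1/p = 100 / rate%
= 100 / 0.5
= 200.0

200.0 pulls


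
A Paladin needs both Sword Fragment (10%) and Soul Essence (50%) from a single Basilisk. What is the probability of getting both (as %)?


For independent events, P(both) = P(A) * P(B)
= 10% * 50%
= 500 / 100 %
= 5.0%

5.0%


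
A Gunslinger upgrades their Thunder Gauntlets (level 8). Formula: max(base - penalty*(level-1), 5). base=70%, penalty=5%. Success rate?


raw_rate = 70 - 5 * (8 - 1)
= 70 - 5 * 7
= 70 - 35
= 35
Apply floor: max(35, 5) = 35%

35%


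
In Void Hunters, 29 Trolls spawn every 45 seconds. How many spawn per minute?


Spawns per minute = count * (60 / interval)
= 29 * (60 / 45)
= 29 * 1.3333
= 38.67

38.67 per minute


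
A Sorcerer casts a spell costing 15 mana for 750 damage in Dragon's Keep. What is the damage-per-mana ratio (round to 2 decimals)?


Efficiency = damage / mana
= 750 / 15
= 50.00

50.00 dmg/mana


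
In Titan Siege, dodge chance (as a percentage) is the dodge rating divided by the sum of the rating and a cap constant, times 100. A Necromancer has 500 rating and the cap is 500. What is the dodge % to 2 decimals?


dodge% = 500 / (500 + 500) * 100
= 500 / 1000 * 100
= 0.5 * 100
= 50.00%

50.00%


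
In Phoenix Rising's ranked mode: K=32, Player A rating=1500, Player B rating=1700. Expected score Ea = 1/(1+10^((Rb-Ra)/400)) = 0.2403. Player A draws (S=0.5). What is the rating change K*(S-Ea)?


Elo update: delta = K * (S - Ea), where S = 0.5 (draws)
S - Ea = 0.5 - 0.2403 = 0.2597
Rating change = 32 * 0.2597
= 8.31

8.31 rating points


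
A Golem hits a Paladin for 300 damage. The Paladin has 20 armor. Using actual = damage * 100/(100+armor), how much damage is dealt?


actual = 300 * 100 / (100 + 20)
= 300 * 100 / 120
= 30000 / 120
= 250.00

250.00 damage


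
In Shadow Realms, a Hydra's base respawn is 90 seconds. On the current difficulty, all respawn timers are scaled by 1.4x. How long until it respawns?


Respawn time = base * multiplier
= 90 * 1.4
= 126.0 seconds

126.0 seconds


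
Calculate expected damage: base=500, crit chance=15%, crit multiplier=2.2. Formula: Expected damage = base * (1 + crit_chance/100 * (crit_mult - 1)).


E[dmg] = base * (1 + crit_chance * (crit_mult - 1))
cc as decimal = 15/100 = 0.15
cm - 1 = 2.2 - 1 = 1.2
Bonus factor = 0.15 * 1.2 = 0.18
Total multiplier = 1 + 0.18 = 1.18
Expected damage = 500 * 1.18 = 590.00

590.00 damage


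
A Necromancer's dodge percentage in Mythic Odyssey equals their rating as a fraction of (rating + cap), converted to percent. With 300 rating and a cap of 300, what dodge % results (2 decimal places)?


dodge% = 300 / (300 + 300) * 100
= 300 / 600 * 100
= 0.5 * 100
= 50.00%

50.00%


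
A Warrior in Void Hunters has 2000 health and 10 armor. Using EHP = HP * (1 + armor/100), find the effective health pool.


EHP = 2000 * (1 + 10/100)
= 2000 * (1 + 0.1)
= 2000 * 1.1
= 2200.0

2200.0 EHP


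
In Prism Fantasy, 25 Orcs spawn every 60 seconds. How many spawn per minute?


Spawns per minute = count * (60 / interval)
= 25 * (60 / 60)
= 25 * 1.0
= 25.0

25.0 per minute
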